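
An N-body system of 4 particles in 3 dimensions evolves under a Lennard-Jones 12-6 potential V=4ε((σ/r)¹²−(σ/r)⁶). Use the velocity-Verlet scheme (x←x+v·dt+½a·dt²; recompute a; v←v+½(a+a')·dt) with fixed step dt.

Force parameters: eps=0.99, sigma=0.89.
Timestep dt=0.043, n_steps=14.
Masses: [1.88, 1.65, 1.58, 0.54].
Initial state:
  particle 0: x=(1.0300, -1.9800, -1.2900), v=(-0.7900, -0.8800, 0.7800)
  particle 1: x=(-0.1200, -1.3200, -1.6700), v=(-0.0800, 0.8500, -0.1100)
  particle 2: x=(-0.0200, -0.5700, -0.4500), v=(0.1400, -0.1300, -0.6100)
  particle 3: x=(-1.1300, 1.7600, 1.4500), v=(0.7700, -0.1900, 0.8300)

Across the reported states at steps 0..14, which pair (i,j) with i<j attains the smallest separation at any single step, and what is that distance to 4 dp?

step 0: x0=(1.0300, -1.9800, -1.2900) x1=(-0.1200, -1.3200, -1.6700) x2=(-0.0200, -0.5700, -0.4500) x3=(-1.1300, 1.7600, 1.4500)
step 1: x0=(0.9956, -2.0176, -1.2566) x1=(-0.1229, -1.2835, -1.6742) x2=(-0.0140, -0.5759, -0.4767) x3=(-1.0969, 1.7518, 1.4857)
step 2: x0=(0.9603, -2.0545, -1.2234) x1=(-0.1249, -1.2470, -1.6771) x2=(-0.0080, -0.5825, -0.5044) x3=(-1.0638, 1.7436, 1.5214)
step 3: x0=(0.9243, -2.0909, -1.1904) x1=(-0.1260, -1.2104, -1.6785) x2=(-0.0020, -0.5898, -0.5334) x3=(-1.0307, 1.7354, 1.5570)
step 4: x0=(0.8878, -2.1267, -1.1577) x1=(-0.1263, -1.1735, -1.6782) x2=(0.0038, -0.5982, -0.5639) x3=(-0.9975, 1.7272, 1.5927)
step 5: x0=(0.8507, -2.1620, -1.1251) x1=(-0.1259, -1.1362, -1.6759) x2=(0.0096, -0.6075, -0.5963) x3=(-0.9644, 1.7190, 1.6284)
step 6: x0=(0.8131, -2.1968, -1.0927) x1=(-0.1249, -1.0984, -1.6713) x2=(0.0151, -0.6182, -0.6309) x3=(-0.9313, 1.7108, 1.6640)
step 7: x0=(0.7752, -2.2310, -1.0604) x1=(-0.1231, -1.0597, -1.6639) x2=(0.0204, -0.6302, -0.6683) x3=(-0.8981, 1.7026, 1.6997)
step 8: x0=(0.7370, -2.2649, -1.0283) x1=(-0.1207, -1.0202, -1.6536) x2=(0.0254, -0.6436, -0.7085) x3=(-0.8650, 1.6944, 1.7353)
step 9: x0=(0.6986, -2.2982, -0.9962) x1=(-0.1179, -0.9804, -1.6416) x2=(0.0302, -0.6578, -0.7504) x3=(-0.8319, 1.6861, 1.7709)
step 10: x0=(0.6599, -2.3312, -0.9643) x1=(-0.1156, -0.9425, -1.6341) x2=(0.0358, -0.6706, -0.7876) x3=(-0.7987, 1.6779, 1.8065)
step 11: x0=(0.6210, -2.3638, -0.9324) x1=(-0.1171, -0.9118, -1.6480) x2=(0.0456, -0.6763, -0.8022) x3=(-0.7656, 1.6697, 1.8422)
step 12: x0=(0.5820, -2.3961, -0.9006) x1=(-0.1236, -0.8887, -1.6885) x2=(0.0608, -0.6745, -0.7890) x3=(-0.7325, 1.6614, 1.8778)
step 13: x0=(0.5429, -2.4280, -0.8688) x1=(-0.1317, -0.8676, -1.7368) x2=(0.0778, -0.6709, -0.7676) x3=(-0.6993, 1.6532, 1.9134)
step 14: x0=(0.5037, -2.4597, -0.8371) x1=(-0.1395, -0.8465, -1.7842) x2=(0.0946, -0.6677, -0.7470) x3=(-0.6662, 1.6449, 1.9490)

pair (1,2), distance 0.8930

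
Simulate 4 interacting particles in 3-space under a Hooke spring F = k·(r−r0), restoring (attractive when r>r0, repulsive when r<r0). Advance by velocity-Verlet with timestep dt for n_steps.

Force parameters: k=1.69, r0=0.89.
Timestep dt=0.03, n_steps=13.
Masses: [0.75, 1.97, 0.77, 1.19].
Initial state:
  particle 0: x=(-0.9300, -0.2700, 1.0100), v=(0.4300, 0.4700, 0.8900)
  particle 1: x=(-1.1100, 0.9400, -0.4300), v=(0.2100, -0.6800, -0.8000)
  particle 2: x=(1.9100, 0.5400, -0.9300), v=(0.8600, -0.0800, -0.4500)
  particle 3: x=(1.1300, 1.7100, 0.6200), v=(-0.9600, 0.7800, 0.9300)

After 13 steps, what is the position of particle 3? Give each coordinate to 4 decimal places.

step 0: x0=(-0.9300, -0.2700, 1.0100) x1=(-1.1100, 0.9400, -0.4300) x2=(1.9100, 0.5400, -0.9300) x3=(1.1300, 1.7100, 0.6200)
step 1: x0=(-0.9136, -0.2532, 1.0342) x1=(-1.1023, 0.9194, -0.4536) x2=(1.9311, 0.5379, -0.9408) x3=(1.0996, 1.7318, 0.6471)
step 2: x0=(-0.8903, -0.2313, 1.0532) x1=(-1.0917, 0.8986, -0.4763) x2=(1.9428, 0.5366, -0.9462) x3=(1.0663, 1.7502, 0.6724)
step 3: x0=(-0.8601, -0.2041, 1.0670) x1=(-1.0782, 0.8775, -0.4980) x2=(1.9450, 0.5361, -0.9461) x3=(1.0301, 1.7653, 0.6958)
step 4: x0=(-0.8234, -0.1720, 1.0756) x1=(-1.0620, 0.8563, -0.5187) x2=(1.9377, 0.5365, -0.9404) x3=(0.9912, 1.7770, 0.7173)
step 5: x0=(-0.7803, -0.1350, 1.0789) x1=(-1.0429, 0.8349, -0.5384) x2=(1.9211, 0.5377, -0.9291) x3=(0.9497, 1.7853, 0.7367)
step 6: x0=(-0.7311, -0.0935, 1.0769) x1=(-1.0212, 0.8134, -0.5569) x2=(1.8951, 0.5399, -0.9124) x3=(0.9059, 1.7902, 0.7541)
step 7: x0=(-0.6761, -0.0475, 1.0699) x1=(-0.9968, 0.7919, -0.5744) x2=(1.8602, 0.5431, -0.8902) x3=(0.8600, 1.7917, 0.7694)
step 8: x0=(-0.6158, 0.0026, 1.0578) x1=(-0.9698, 0.7704, -0.5906) x2=(1.8165, 0.5472, -0.8628) x3=(0.8120, 1.7900, 0.7825)
step 9: x0=(-0.5505, 0.0565, 1.0408) x1=(-0.9403, 0.7490, -0.6057) x2=(1.7643, 0.5524, -0.8303) x3=(0.7623, 1.7850, 0.7934)
step 10: x0=(-0.4808, 0.1139, 1.0191) x1=(-0.9085, 0.7277, -0.6196) x2=(1.7042, 0.5587, -0.7930) x3=(0.7110, 1.7770, 0.8020)
step 11: x0=(-0.4071, 0.1745, 0.9930) x1=(-0.8743, 0.7066, -0.6322) x2=(1.6364, 0.5660, -0.7510) x3=(0.6583, 1.7660, 0.8085)
step 12: x0=(-0.3299, 0.2379, 0.9626) x1=(-0.8380, 0.6858, -0.6435) x2=(1.5616, 0.5744, -0.7048) x3=(0.6043, 1.7521, 0.8128)
step 13: x0=(-0.2497, 0.3037, 0.9284) x1=(-0.7996, 0.6652, -0.6536) x2=(1.4803, 0.5838, -0.6546) x3=(0.5494, 1.7355, 0.8149)

(0.5494, 1.7355, 0.8149)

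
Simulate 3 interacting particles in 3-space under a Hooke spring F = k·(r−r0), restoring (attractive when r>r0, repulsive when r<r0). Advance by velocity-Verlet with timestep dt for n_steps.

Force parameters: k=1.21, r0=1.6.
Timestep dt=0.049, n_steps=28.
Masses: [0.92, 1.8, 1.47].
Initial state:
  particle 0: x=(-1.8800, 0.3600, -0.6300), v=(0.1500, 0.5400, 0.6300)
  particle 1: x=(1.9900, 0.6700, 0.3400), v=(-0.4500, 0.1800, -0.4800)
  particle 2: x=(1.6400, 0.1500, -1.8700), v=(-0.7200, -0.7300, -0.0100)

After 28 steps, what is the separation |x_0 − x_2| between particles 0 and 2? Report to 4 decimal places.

step 0: x0=(-1.8800, 0.3600, -0.6300) x1=(1.9900, 0.6700, 0.3400) x2=(1.6400, 0.1500, -1.8700)
step 1: x0=(-1.8658, 0.3866, -0.5993) x1=(1.9660, 0.6785, 0.3155) x2=(1.6028, 0.1145, -1.8691)
step 2: x0=(-1.8382, 0.4132, -0.5692) x1=(1.9381, 0.6865, 0.2890) x2=(1.5620, 0.0796, -1.8655)
step 3: x0=(-1.7975, 0.4397, -0.5398) x1=(1.9065, 0.6940, 0.2607) x2=(1.5176, 0.0455, -1.8592)
step 4: x0=(-1.7443, 0.4660, -0.5113) x1=(1.8712, 0.7009, 0.2307) x2=(1.4698, 0.0122, -1.8503)
step 5: x0=(-1.6791, 0.4920, -0.4837) x1=(1.8325, 0.7072, 0.1990) x2=(1.4187, -0.0203, -1.8387)
step 6: x0=(-1.6025, 0.5175, -0.4572) x1=(1.7904, 0.7131, 0.1658) x2=(1.3647, -0.0518, -1.8247)
step 7: x0=(-1.5153, 0.5423, -0.4319) x1=(1.7452, 0.7185, 0.1312) x2=(1.3078, -0.0823, -1.8082)
step 8: x0=(-1.4183, 0.5665, -0.4078) x1=(1.6971, 0.7234, 0.0954) x2=(1.2483, -0.1119, -1.7893)
step 9: x0=(-1.3125, 0.5899, -0.3850) x1=(1.6463, 0.7278, 0.0584) x2=(1.1865, -0.1403, -1.7683)
step 10: x0=(-1.1986, 0.6124, -0.3636) x1=(1.5932, 0.7318, 0.0205) x2=(1.1227, -0.1678, -1.7451)
step 11: x0=(-1.0778, 0.6341, -0.3436) x1=(1.5379, 0.7354, -0.0184) x2=(1.0571, -0.1942, -1.7201)
step 12: x0=(-0.9511, 0.6548, -0.3249) x1=(1.4808, 0.7387, -0.0580) x2=(0.9900, -0.2195, -1.6933)
step 13: x0=(-0.8194, 0.6746, -0.3074) x1=(1.4222, 0.7416, -0.0983) x2=(0.9216, -0.2439, -1.6649)
step 14: x0=(-0.6839, 0.6935, -0.2912) x1=(1.3624, 0.7442, -0.1390) x2=(0.8523, -0.2673, -1.6350)
step 15: x0=(-0.5455, 0.7115, -0.2762) x1=(1.3018, 0.7466, -0.1802) x2=(0.7822, -0.2900, -1.6040)
step 16: x0=(-0.4053, 0.7288, -0.2621) x1=(1.2407, 0.7488, -0.2217) x2=(0.7117, -0.3118, -1.5720)
step 17: x0=(-0.2642, 0.7454, -0.2489) x1=(1.1794, 0.7507, -0.2634) x2=(0.6408, -0.3330, -1.5392)
step 18: x0=(-0.1232, 0.7615, -0.2363) x1=(1.1183, 0.7525, -0.3053) x2=(0.5697, -0.3537, -1.5057)
step 19: x0=(0.0170, 0.7771, -0.2242) x1=(1.0577, 0.7542, -0.3474) x2=(0.4985, -0.3739, -1.4717)
step 20: x0=(0.1556, 0.7924, -0.2122) x1=(0.9979, 0.7558, -0.3897) x2=(0.4272, -0.3938, -1.4374)
step 21: x0=(0.2920, 0.8075, -0.2001) x1=(0.9392, 0.7572, -0.4322) x2=(0.3560, -0.4135, -1.4028)
step 22: x0=(0.4257, 0.8226, -0.1872) x1=(0.8820, 0.7585, -0.4753) x2=(0.2848, -0.4330, -1.3681)
step 23: x0=(0.5566, 0.8378, -0.1728) x1=(0.8261, 0.7596, -0.5194) x2=(0.2136, -0.4522, -1.3332)
step 24: x0=(0.6851, 0.8533, -0.1560) x1=(0.7714, 0.7604, -0.5648) x2=(0.1424, -0.4713, -1.2980)
step 25: x0=(0.8127, 0.8690, -0.1360) x1=(0.7171, 0.7608, -0.6120) x2=(0.0714, -0.4900, -1.2626)
step 26: x0=(0.9406, 0.8848, -0.1134) x1=(0.6625, 0.7609, -0.6609) x2=(0.0006, -0.5084, -1.2269)
step 27: x0=(1.0692, 0.9003, -0.0887) x1=(0.6072, 0.7608, -0.7112) x2=(-0.0699, -0.5264, -1.1908)
step 28: x0=(1.1985, 0.9151, -0.0629) x1=(0.5512, 0.7605, -0.7624) x2=(-0.1399, -0.5437, -1.1542)

2.2606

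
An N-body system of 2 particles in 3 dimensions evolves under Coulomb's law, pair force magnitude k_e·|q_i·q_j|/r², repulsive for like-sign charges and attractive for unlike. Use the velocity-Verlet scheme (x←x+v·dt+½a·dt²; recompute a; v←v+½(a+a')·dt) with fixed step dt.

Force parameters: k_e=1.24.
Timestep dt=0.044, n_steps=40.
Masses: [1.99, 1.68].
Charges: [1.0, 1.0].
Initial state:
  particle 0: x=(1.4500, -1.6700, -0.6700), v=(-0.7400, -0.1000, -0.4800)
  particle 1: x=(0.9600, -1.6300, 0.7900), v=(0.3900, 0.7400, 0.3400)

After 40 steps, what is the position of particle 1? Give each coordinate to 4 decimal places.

(1.6314, -0.2752, 1.6630)

step 0: x0=(1.4500, -1.6700, -0.6700) x1=(0.9600, -1.6300, 0.7900)
step 1: x0=(1.4175, -1.6744, -0.6914) x1=(0.9771, -1.5974, 0.8052)
step 2: x0=(1.3852, -1.6788, -0.7132) x1=(0.9940, -1.5648, 0.8211)
step 3: x0=(1.3530, -1.6833, -0.7355) x1=(1.0107, -1.5322, 0.8374)
step 4: x0=(1.3208, -1.6878, -0.7582) x1=(1.0274, -1.4995, 0.8543)
step 5: x0=(1.2888, -1.6924, -0.7814) x1=(1.0439, -1.4668, 0.8717)
step 6: x0=(1.2568, -1.6970, -0.8050) x1=(1.0604, -1.4339, 0.8896)
step 7: x0=(1.2249, -1.7017, -0.8290) x1=(1.0768, -1.4011, 0.9079)
step 8: x0=(1.1930, -1.7064, -0.8534) x1=(1.0932, -1.3681, 0.9268)
step 9: x0=(1.1611, -1.7112, -0.8781) x1=(1.1096, -1.3350, 0.9460)
step 10: x0=(1.1292, -1.7161, -0.9032) x1=(1.1259, -1.3019, 0.9656)
step 11: x0=(1.0973, -1.7211, -0.9286) x1=(1.1423, -1.2687, 0.9857)
step 12: x0=(1.0654, -1.7261, -0.9543) x1=(1.1586, -1.2354, 1.0060)
step 13: x0=(1.0336, -1.7312, -0.9802) x1=(1.1750, -1.2020, 1.0268)
step 14: x0=(1.0016, -1.7363, -1.0065) x1=(1.1914, -1.1685, 1.0478)
step 15: x0=(0.9697, -1.7416, -1.0330) x1=(1.2078, -1.1350, 1.0691)
step 16: x0=(0.9377, -1.7469, -1.0597) x1=(1.2243, -1.1014, 1.0907)
step 17: x0=(0.9057, -1.7523, -1.0867) x1=(1.2408, -1.0677, 1.1126)
step 18: x0=(0.8737, -1.7577, -1.1139) x1=(1.2573, -1.0339, 1.1348)
step 19: x0=(0.8417, -1.7632, -1.1413) x1=(1.2739, -1.0000, 1.1571)
step 20: x0=(0.8096, -1.7688, -1.1688) x1=(1.2905, -0.9661, 1.1797)
step 21: x0=(0.7774, -1.7744, -1.1965) x1=(1.3071, -0.9320, 1.2025)
step 22: x0=(0.7453, -1.7801, -1.2244) x1=(1.3238, -0.8980, 1.2255)
step 23: x0=(0.7131, -1.7858, -1.2525) x1=(1.3405, -0.8638, 1.2487)
step 24: x0=(0.6808, -1.7916, -1.2807) x1=(1.3573, -0.8296, 1.2720)
step 25: x0=(0.6485, -1.7974, -1.3090) x1=(1.3742, -0.7953, 1.2955)
step 26: x0=(0.6162, -1.8033, -1.3375) x1=(1.3910, -0.7610, 1.3192)
step 27: x0=(0.5839, -1.8093, -1.3661) x1=(1.4079, -0.7266, 1.3430)
step 28: x0=(0.5515, -1.8153, -1.3948) x1=(1.4249, -0.6922, 1.3670)
step 29: x0=(0.5191, -1.8213, -1.4237) x1=(1.4419, -0.6577, 1.3911)
step 30: x0=(0.4866, -1.8274, -1.4526) x1=(1.4589, -0.6231, 1.4153)
step 31: x0=(0.4541, -1.8335, -1.4816) x1=(1.4760, -0.5885, 1.4396)
step 32: x0=(0.4216, -1.8397, -1.5107) x1=(1.4931, -0.5539, 1.4640)
step 33: x0=(0.3890, -1.8459, -1.5400) x1=(1.5103, -0.5192, 1.4886)
step 34: x0=(0.3564, -1.8521, -1.5693) x1=(1.5275, -0.4845, 1.5132)
step 35: x0=(0.3238, -1.8584, -1.5986) x1=(1.5447, -0.4497, 1.5380)
step 36: x0=(0.2912, -1.8647, -1.6281) x1=(1.5620, -0.4149, 1.5628)
step 37: x0=(0.2585, -1.8710, -1.6576) x1=(1.5793, -0.3800, 1.5878)
step 38: x0=(0.2258, -1.8774, -1.6872) x1=(1.5966, -0.3451, 1.6128)
step 39: x0=(0.1931, -1.8838, -1.7169) x1=(1.6140, -0.3102, 1.6379)
step 40: x0=(0.1603, -1.8902, -1.7466) x1=(1.6314, -0.2752, 1.6630)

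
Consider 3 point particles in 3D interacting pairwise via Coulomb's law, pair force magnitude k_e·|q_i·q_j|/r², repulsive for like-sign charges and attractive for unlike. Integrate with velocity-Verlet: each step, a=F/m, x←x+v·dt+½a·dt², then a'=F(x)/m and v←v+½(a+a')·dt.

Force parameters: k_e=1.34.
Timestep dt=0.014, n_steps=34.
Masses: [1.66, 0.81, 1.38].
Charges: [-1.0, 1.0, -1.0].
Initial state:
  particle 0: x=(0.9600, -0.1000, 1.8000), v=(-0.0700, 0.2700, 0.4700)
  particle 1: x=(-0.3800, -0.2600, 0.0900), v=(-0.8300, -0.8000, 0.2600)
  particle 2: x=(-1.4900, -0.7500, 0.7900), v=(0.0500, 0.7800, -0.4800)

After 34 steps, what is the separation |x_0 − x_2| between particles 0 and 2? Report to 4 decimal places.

step 0: x0=(0.9600, -0.1000, 1.8000) x1=(-0.3800, -0.2600, 0.0900) x2=(-1.4900, -0.7500, 0.7900)
step 1: x0=(0.9590, -0.0962, 1.8066) x1=(-0.3917, -0.2712, 0.0937) x2=(-1.4893, -0.7391, 0.7833)
step 2: x0=(0.9580, -0.0924, 1.8131) x1=(-0.4034, -0.2825, 0.0976) x2=(-1.4885, -0.7281, 0.7764)
step 3: x0=(0.9571, -0.0886, 1.8197) x1=(-0.4153, -0.2938, 0.1015) x2=(-1.4876, -0.7171, 0.7696)
step 4: x0=(0.9561, -0.0849, 1.8262) x1=(-0.4272, -0.3052, 0.1057) x2=(-1.4867, -0.7061, 0.7626)
step 5: x0=(0.9551, -0.0811, 1.8327) x1=(-0.4393, -0.3167, 0.1099) x2=(-1.4858, -0.6950, 0.7556)
step 6: x0=(0.9541, -0.0773, 1.8392) x1=(-0.4515, -0.3281, 0.1144) x2=(-1.4847, -0.6840, 0.7486)
step 7: x0=(0.9531, -0.0735, 1.8456) x1=(-0.4638, -0.3397, 0.1190) x2=(-1.4836, -0.6729, 0.7414)
step 8: x0=(0.9521, -0.0697, 1.8521) x1=(-0.4763, -0.3513, 0.1237) x2=(-1.4824, -0.6617, 0.7342)
step 9: x0=(0.9511, -0.0659, 1.8585) x1=(-0.4889, -0.3629, 0.1286) x2=(-1.4811, -0.6506, 0.7269)
step 10: x0=(0.9501, -0.0621, 1.8650) x1=(-0.5016, -0.3746, 0.1336) x2=(-1.4797, -0.6394, 0.7196)
step 11: x0=(0.9491, -0.0583, 1.8714) x1=(-0.5145, -0.3863, 0.1388) x2=(-1.4783, -0.6282, 0.7121)
step 12: x0=(0.9482, -0.0545, 1.8778) x1=(-0.5276, -0.3981, 0.1442) x2=(-1.4767, -0.6170, 0.7046)
step 13: x0=(0.9472, -0.0507, 1.8841) x1=(-0.5408, -0.4099, 0.1498) x2=(-1.4750, -0.6057, 0.6970)
step 14: x0=(0.9462, -0.0469, 1.8905) x1=(-0.5543, -0.4217, 0.1555) x2=(-1.4733, -0.5944, 0.6893)
step 15: x0=(0.9452, -0.0431, 1.8969) x1=(-0.5679, -0.4336, 0.1615) x2=(-1.4714, -0.5831, 0.6815)
step 16: x0=(0.9442, -0.0394, 1.9032) x1=(-0.5818, -0.4455, 0.1676) x2=(-1.4693, -0.5718, 0.6736)
step 17: x0=(0.9432, -0.0356, 1.9095) x1=(-0.5958, -0.4574, 0.1739) x2=(-1.4672, -0.5604, 0.6656)
step 18: x0=(0.9422, -0.0318, 1.9159) x1=(-0.6101, -0.4694, 0.1804) x2=(-1.4649, -0.5491, 0.6576)
step 19: x0=(0.9412, -0.0280, 1.9222) x1=(-0.6247, -0.4814, 0.1871) x2=(-1.4624, -0.5377, 0.6494)
step 20: x0=(0.9402, -0.0242, 1.9285) x1=(-0.6395, -0.4934, 0.1940) x2=(-1.4598, -0.5263, 0.6410)
step 21: x0=(0.9392, -0.0204, 1.9348) x1=(-0.6547, -0.5054, 0.2012) x2=(-1.4570, -0.5150, 0.6326)
step 22: x0=(0.9382, -0.0166, 1.9410) x1=(-0.6701, -0.5174, 0.2085) x2=(-1.4541, -0.5036, 0.6241)
step 23: x0=(0.9372, -0.0128, 1.9473) x1=(-0.6859, -0.5293, 0.2161) x2=(-1.4509, -0.4922, 0.6154)
step 24: x0=(0.9362, -0.0091, 1.9536) x1=(-0.7020, -0.5413, 0.2240) x2=(-1.4476, -0.4809, 0.6066)
step 25: x0=(0.9352, -0.0053, 1.9598) x1=(-0.7185, -0.5531, 0.2321) x2=(-1.4440, -0.4695, 0.5977)
step 26: x0=(0.9342, -0.0015, 1.9660) x1=(-0.7353, -0.5650, 0.2404) x2=(-1.4402, -0.4582, 0.5886)
step 27: x0=(0.9332, 0.0023, 1.9723) x1=(-0.7526, -0.5767, 0.2490) x2=(-1.4361, -0.4470, 0.5794)
step 28: x0=(0.9322, 0.0060, 1.9785) x1=(-0.7704, -0.5884, 0.2579) x2=(-1.4318, -0.4358, 0.5700)
step 29: x0=(0.9312, 0.0098, 1.9847) x1=(-0.7886, -0.5999, 0.2670) x2=(-1.4272, -0.4247, 0.5605)
step 30: x0=(0.9302, 0.0136, 1.9909) x1=(-0.8073, -0.6112, 0.2765) x2=(-1.4223, -0.4137, 0.5508)
step 31: x0=(0.9292, 0.0173, 1.9971) x1=(-0.8266, -0.6224, 0.2862) x2=(-1.4171, -0.4027, 0.5410)
step 32: x0=(0.9282, 0.0211, 2.0033) x1=(-0.8464, -0.6333, 0.2963) x2=(-1.4116, -0.3920, 0.5309)
step 33: x0=(0.9272, 0.0248, 2.0095) x1=(-0.8669, -0.6439, 0.3066) x2=(-1.4056, -0.3814, 0.5208)
step 34: x0=(0.9262, 0.0286, 2.0157) x1=(-0.8880, -0.6542, 0.3172) x2=(-1.3994, -0.3709, 0.5104)

2.7989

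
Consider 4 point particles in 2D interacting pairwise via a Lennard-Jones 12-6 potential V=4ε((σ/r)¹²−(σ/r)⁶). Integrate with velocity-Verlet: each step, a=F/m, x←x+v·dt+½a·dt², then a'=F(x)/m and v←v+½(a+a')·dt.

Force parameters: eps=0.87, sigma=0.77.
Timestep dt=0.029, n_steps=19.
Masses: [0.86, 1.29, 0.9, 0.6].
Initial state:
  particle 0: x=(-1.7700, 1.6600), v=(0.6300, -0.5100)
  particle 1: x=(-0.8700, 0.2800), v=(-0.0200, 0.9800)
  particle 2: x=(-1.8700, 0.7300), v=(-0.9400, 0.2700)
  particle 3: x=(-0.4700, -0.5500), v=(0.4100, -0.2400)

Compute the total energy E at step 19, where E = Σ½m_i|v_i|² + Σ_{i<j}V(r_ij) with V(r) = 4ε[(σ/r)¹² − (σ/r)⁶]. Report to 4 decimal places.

-0.5151

step 0: x0=(-1.7700, 1.6600) x1=(-0.8700, 0.2800) x2=(-1.8700, 0.7300) x3=(-0.4700, -0.5500)
step 1: x0=(-1.7518, 1.6439) x1=(-0.8708, 0.3080) x2=(-1.8964, 0.7387) x3=(-0.4589, -0.5554)
step 2: x0=(-1.7339, 1.6253) x1=(-0.8718, 0.3348) x2=(-1.9210, 0.7490) x3=(-0.4495, -0.5573)
step 3: x0=(-1.7163, 1.6049) x1=(-0.8731, 0.3606) x2=(-1.9439, 0.7604) x3=(-0.4416, -0.5558)
step 4: x0=(-1.6987, 1.5835) x1=(-0.8746, 0.3854) x2=(-1.9654, 0.7720) x3=(-0.4353, -0.5512)
step 5: x0=(-1.6807, 1.5627) x1=(-0.8764, 0.4093) x2=(-1.9860, 0.7824) x3=(-0.4304, -0.5437)
step 6: x0=(-1.6614, 1.5445) x1=(-0.8786, 0.4324) x2=(-2.0066, 0.7897) x3=(-0.4267, -0.5335)
step 7: x0=(-1.6400, 1.5298) x1=(-0.8810, 0.4548) x2=(-2.0278, 0.7929) x3=(-0.4243, -0.5207)
step 8: x0=(-1.6164, 1.5180) x1=(-0.8839, 0.4766) x2=(-2.0498, 0.7926) x3=(-0.4231, -0.5055)
step 9: x0=(-1.5915, 1.5073) x1=(-0.8871, 0.4979) x2=(-2.0719, 0.7904) x3=(-0.4229, -0.4880)
step 10: x0=(-1.5659, 1.4960) x1=(-0.8907, 0.5187) x2=(-2.0931, 0.7878) x3=(-0.4239, -0.4681)
step 11: x0=(-1.5405, 1.4828) x1=(-0.8949, 0.5393) x2=(-2.1128, 0.7860) x3=(-0.4260, -0.4459)
step 12: x0=(-1.5155, 1.4670) x1=(-0.8996, 0.5596) x2=(-2.1305, 0.7855) x3=(-0.4292, -0.4214)
step 13: x0=(-1.4912, 1.4480) x1=(-0.9049, 0.5799) x2=(-2.1460, 0.7865) x3=(-0.4335, -0.3946)
step 14: x0=(-1.4674, 1.4254) x1=(-0.9110, 0.6003) x2=(-2.1590, 0.7891) x3=(-0.4390, -0.3654)
step 15: x0=(-1.4441, 1.3990) x1=(-0.9179, 0.6211) x2=(-2.1695, 0.7932) x3=(-0.4457, -0.3338)
step 16: x0=(-1.4214, 1.3687) x1=(-0.9258, 0.6423) x2=(-2.1773, 0.7988) x3=(-0.4537, -0.2996)
step 17: x0=(-1.4002, 1.3360) x1=(-0.9339, 0.6628) x2=(-2.1823, 0.8059) x3=(-0.4631, -0.2627)
step 18: x0=(-1.3848, 1.3071) x1=(-0.9394, 0.6785) x2=(-2.1846, 0.8142) x3=(-0.4740, -0.2229)
step 19: x0=(-1.3868, 1.2982) x1=(-0.9346, 0.6785) x2=(-2.1840, 0.8238) x3=(-0.4866, -0.1799)
step 0 velocities: v0=(0.6300, -0.5100) v1=(-0.0200, 0.9800) v2=(-0.9400, 0.2700) v3=(0.4100, -0.2400)
step 0: KE=1.4004, PE=-1.9487, E=-0.5484
step 19 velocities: v0=(-0.3937, 0.0661) v1=(0.3647, -0.2872) v2=(0.0702, 0.3485) v3=(-0.4652, 1.5410)
step 19: KE=1.0417, PE=-1.5568, E=-0.5151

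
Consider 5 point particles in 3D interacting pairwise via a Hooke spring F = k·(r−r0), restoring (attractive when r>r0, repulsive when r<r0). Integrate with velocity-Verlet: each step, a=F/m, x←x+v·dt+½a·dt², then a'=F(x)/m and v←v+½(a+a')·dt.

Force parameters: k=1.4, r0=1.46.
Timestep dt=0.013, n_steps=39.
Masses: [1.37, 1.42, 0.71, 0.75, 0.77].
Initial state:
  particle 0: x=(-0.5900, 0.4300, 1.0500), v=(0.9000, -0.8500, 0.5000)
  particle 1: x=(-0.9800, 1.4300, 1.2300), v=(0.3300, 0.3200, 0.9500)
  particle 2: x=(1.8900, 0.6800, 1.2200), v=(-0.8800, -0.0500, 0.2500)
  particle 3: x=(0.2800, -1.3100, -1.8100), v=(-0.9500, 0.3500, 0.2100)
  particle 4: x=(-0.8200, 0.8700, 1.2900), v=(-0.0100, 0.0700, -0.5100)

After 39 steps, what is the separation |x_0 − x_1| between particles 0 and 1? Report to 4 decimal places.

step 0: x0=(-0.5900, 0.4300, 1.0500) x1=(-0.9800, 1.4300, 1.2300) x2=(1.8900, 0.6800, 1.2200) x3=(0.2800, -1.3100, -1.8100) x4=(-0.8200, 0.8700, 1.2900)
step 1: x0=(-0.5781, 0.4188, 1.0563) x1=(-0.9756, 1.4341, 1.2422) x2=(1.8778, 0.6792, 1.2229) x3=(0.2675, -1.3046, -1.8061) x4=(-0.8199, 0.8707, 1.2831)
step 2: x0=(-0.5659, 0.4072, 1.0623) x1=(-0.9708, 1.4380, 1.2540) x2=(1.8640, 0.6781, 1.2252) x3=(0.2547, -1.2975, -1.7998) x4=(-0.8192, 0.8709, 1.2758)
step 3: x0=(-0.5533, 0.3953, 1.0679) x1=(-0.9657, 1.4417, 1.2655) x2=(1.8486, 0.6767, 1.2268) x3=(0.2416, -1.2887, -1.7911) x4=(-0.8179, 0.8706, 1.2680)
step 4: x0=(-0.5404, 0.3831, 1.0732) x1=(-0.9603, 1.4453, 1.2767) x2=(1.8317, 0.6750, 1.2278) x3=(0.2282, -1.2782, -1.7801) x4=(-0.8162, 0.8698, 1.2597)
step 5: x0=(-0.5272, 0.3706, 1.0782) x1=(-0.9546, 1.4487, 1.2876) x2=(1.8134, 0.6731, 1.2282) x3=(0.2145, -1.2660, -1.7668) x4=(-0.8139, 0.8685, 1.2508)
step 6: x0=(-0.5137, 0.3578, 1.0829) x1=(-0.9486, 1.4519, 1.2981) x2=(1.7935, 0.6708, 1.2279) x3=(0.2006, -1.2521, -1.7511) x4=(-0.8112, 0.8668, 1.2415)
step 7: x0=(-0.4998, 0.3447, 1.0872) x1=(-0.9423, 1.4549, 1.3083) x2=(1.7722, 0.6683, 1.2270) x3=(0.1864, -1.2367, -1.7332) x4=(-0.8080, 0.8646, 1.2316)
step 8: x0=(-0.4857, 0.3312, 1.0913) x1=(-0.9357, 1.4577, 1.3182) x2=(1.7495, 0.6654, 1.2255) x3=(0.1720, -1.2196, -1.7129) x4=(-0.8043, 0.8620, 1.2212)
step 9: x0=(-0.4713, 0.3175, 1.0950) x1=(-0.9288, 1.4604, 1.3278) x2=(1.7254, 0.6623, 1.2234) x3=(0.1574, -1.2009, -1.6904) x4=(-0.8002, 0.8589, 1.2103)
step 10: x0=(-0.4566, 0.3036, 1.0985) x1=(-0.9216, 1.4629, 1.3371) x2=(1.6999, 0.6590, 1.2206) x3=(0.1425, -1.1807, -1.6657) x4=(-0.7956, 0.8554, 1.1988)
step 11: x0=(-0.4416, 0.2893, 1.1016) x1=(-0.9142, 1.4651, 1.3461) x2=(1.6731, 0.6553, 1.2173) x3=(0.1275, -1.1589, -1.6388) x4=(-0.7907, 0.8514, 1.1868)
step 12: x0=(-0.4264, 0.2748, 1.1045) x1=(-0.9065, 1.4672, 1.3548) x2=(1.6451, 0.6515, 1.2134) x3=(0.1123, -1.1357, -1.6098) x4=(-0.7853, 0.8470, 1.1742)
step 13: x0=(-0.4109, 0.2601, 1.1072) x1=(-0.8984, 1.4691, 1.3632) x2=(1.6158, 0.6473, 1.2090) x3=(0.0969, -1.1109, -1.5786) x4=(-0.7795, 0.8422, 1.1611)
step 14: x0=(-0.3952, 0.2451, 1.1096) x1=(-0.8902, 1.4709, 1.3714) x2=(1.5854, 0.6430, 1.2040) x3=(0.0813, -1.0848, -1.5454) x4=(-0.7734, 0.8370, 1.1475)
step 15: x0=(-0.3793, 0.2299, 1.1117) x1=(-0.8817, 1.4724, 1.3792) x2=(1.5537, 0.6384, 1.1985) x3=(0.0656, -1.0572, -1.5102) x4=(-0.7670, 0.8314, 1.1333)
step 16: x0=(-0.3632, 0.2145, 1.1137) x1=(-0.8729, 1.4737, 1.3868) x2=(1.5210, 0.6335, 1.1924) x3=(0.0498, -1.0283, -1.4730) x4=(-0.7602, 0.8254, 1.1186)
step 17: x0=(-0.3469, 0.1988, 1.1154) x1=(-0.8639, 1.4748, 1.3941) x2=(1.4873, 0.6285, 1.1859) x3=(0.0339, -0.9980, -1.4339) x4=(-0.7531, 0.8191, 1.1034)
step 18: x0=(-0.3305, 0.1830, 1.1168) x1=(-0.8546, 1.4757, 1.4012) x2=(1.4525, 0.6233, 1.1788) x3=(0.0178, -0.9665, -1.3929) x4=(-0.7457, 0.8124, 1.0876)
step 19: x0=(-0.3139, 0.1670, 1.1181) x1=(-0.8452, 1.4765, 1.4080) x2=(1.4168, 0.6178, 1.1713) x3=(0.0016, -0.9337, -1.3502) x4=(-0.7381, 0.8054, 1.0714)
step 20: x0=(-0.2971, 0.1508, 1.1192) x1=(-0.8355, 1.4770, 1.4146) x2=(1.3801, 0.6122, 1.1634) x3=(-0.0146, -0.8998, -1.3057) x4=(-0.7302, 0.7981, 1.0547)
step 21: x0=(-0.2802, 0.1344, 1.1201) x1=(-0.8256, 1.4774, 1.4210) x2=(1.3427, 0.6065, 1.1550) x3=(-0.0309, -0.8647, -1.2595) x4=(-0.7221, 0.7905, 1.0375)
step 22: x0=(-0.2631, 0.1179, 1.1209) x1=(-0.8155, 1.4775, 1.4271) x2=(1.3044, 0.6005, 1.1462) x3=(-0.0473, -0.8286, -1.2117) x4=(-0.7138, 0.7826, 1.0198)
step 23: x0=(-0.2460, 0.1013, 1.1215) x1=(-0.8052, 1.4774, 1.4330) x2=(1.2654, 0.5944, 1.1370) x3=(-0.0637, -0.7914, -1.1624) x4=(-0.7053, 0.7744, 1.0017)
step 24: x0=(-0.2288, 0.0845, 1.1219) x1=(-0.7947, 1.4772, 1.4386) x2=(1.2257, 0.5882, 1.1275) x3=(-0.0801, -0.7532, -1.1116) x4=(-0.6966, 0.7660, 0.9832)
step 25: x0=(-0.2115, 0.0676, 1.1223) x1=(-0.7840, 1.4768, 1.4441) x2=(1.1853, 0.5819, 1.1176) x3=(-0.0966, -0.7140, -1.0595) x4=(-0.6877, 0.7574, 0.9642)
step 26: x0=(-0.1941, 0.0505, 1.1225) x1=(-0.7732, 1.4761, 1.4493) x2=(1.1444, 0.5755, 1.1073) x3=(-0.1132, -0.6740, -1.0060) x4=(-0.6788, 0.7486, 0.9449)
step 27: x0=(-0.1767, 0.0334, 1.1226) x1=(-0.7622, 1.4753, 1.4544) x2=(1.1030, 0.5690, 1.0968) x3=(-0.1297, -0.6332, -0.9513) x4=(-0.6697, 0.7396, 0.9252)
step 28: x0=(-0.1592, 0.0161, 1.1226) x1=(-0.7510, 1.4743, 1.4592) x2=(1.0611, 0.5624, 1.0860) x3=(-0.1462, -0.5915, -0.8954) x4=(-0.6606, 0.7304, 0.9051)
step 29: x0=(-0.1418, -0.0012, 1.1225) x1=(-0.7398, 1.4731, 1.4639) x2=(1.0188, 0.5558, 1.0749) x3=(-0.1627, -0.5492, -0.8385) x4=(-0.6514, 0.7211, 0.8847)
step 30: x0=(-0.1243, -0.0187, 1.1224) x1=(-0.7283, 1.4718, 1.4684) x2=(0.9761, 0.5491, 1.0636) x3=(-0.1793, -0.5062, -0.7805) x4=(-0.6422, 0.7116, 0.8640)
step 31: x0=(-0.1068, -0.0362, 1.1222) x1=(-0.7168, 1.4702, 1.4727) x2=(0.9332, 0.5424, 1.0520) x3=(-0.1958, -0.4625, -0.7217) x4=(-0.6329, 0.7020, 0.8430)
step 32: x0=(-0.0893, -0.0538, 1.1220) x1=(-0.7051, 1.4685, 1.4769) x2=(0.8900, 0.5358, 1.0403) x3=(-0.2122, -0.4184, -0.6620) x4=(-0.6237, 0.6924, 0.8218)
step 33: x0=(-0.0718, -0.0714, 1.1218) x1=(-0.6933, 1.4666, 1.4809) x2=(0.8466, 0.5291, 1.0284) x3=(-0.2287, -0.3737, -0.6016) x4=(-0.6144, 0.6826, 0.8003)
step 34: x0=(-0.0544, -0.0892, 1.1215) x1=(-0.6815, 1.4646, 1.4848) x2=(0.8031, 0.5225, 1.0163) x3=(-0.2451, -0.3285, -0.5405) x4=(-0.6052, 0.6729, 0.7786)
step 35: x0=(-0.0369, -0.1070, 1.1213) x1=(-0.6695, 1.4624, 1.4885) x2=(0.7595, 0.5159, 1.0041) x3=(-0.2616, -0.2830, -0.4788) x4=(-0.5961, 0.6631, 0.7567)
step 36: x0=(-0.0196, -0.1248, 1.1211) x1=(-0.6574, 1.4600, 1.4921) x2=(0.7159, 0.5094, 0.9918) x3=(-0.2780, -0.2371, -0.4167) x4=(-0.5870, 0.6533, 0.7347)
step 37: x0=(-0.0022, -0.1428, 1.1209) x1=(-0.6453, 1.4575, 1.4956) x2=(0.6723, 0.5030, 0.9794) x3=(-0.2943, -0.1909, -0.3542) x4=(-0.5781, 0.6435, 0.7125)
step 38: x0=(0.0151, -0.1607, 1.1207) x1=(-0.6331, 1.4548, 1.4990) x2=(0.6287, 0.4967, 0.9669) x3=(-0.3107, -0.1445, -0.2913) x4=(-0.5692, 0.6338, 0.6902)
step 39: x0=(0.0323, -0.1788, 1.1206) x1=(-0.6208, 1.4520, 1.5022) x2=(0.5853, 0.4905, 0.9544) x3=(-0.3270, -0.0979, -0.2282) x4=(-0.5605, 0.6241, 0.6678)

1.7977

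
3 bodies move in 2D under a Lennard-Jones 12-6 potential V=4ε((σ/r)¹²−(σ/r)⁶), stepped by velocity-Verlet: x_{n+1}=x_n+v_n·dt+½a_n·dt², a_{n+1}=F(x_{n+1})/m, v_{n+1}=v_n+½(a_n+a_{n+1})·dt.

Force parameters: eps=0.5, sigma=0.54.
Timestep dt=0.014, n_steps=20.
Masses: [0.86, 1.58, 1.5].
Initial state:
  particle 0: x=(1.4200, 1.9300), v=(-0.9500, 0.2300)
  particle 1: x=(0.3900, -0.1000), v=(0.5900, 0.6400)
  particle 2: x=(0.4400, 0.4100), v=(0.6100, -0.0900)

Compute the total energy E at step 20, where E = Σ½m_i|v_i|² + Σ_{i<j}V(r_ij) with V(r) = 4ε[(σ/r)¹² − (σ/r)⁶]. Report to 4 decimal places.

step 0: x0=(1.4200, 1.9300) x1=(0.3900, -0.1000) x2=(0.4400, 0.4100)
step 1: x0=(1.4067, 1.9332) x1=(0.3979, -0.0945) x2=(0.4489, 0.4124)
step 2: x0=(1.3934, 1.9364) x1=(0.4051, -0.0965) x2=(0.4586, 0.4227)
step 3: x0=(1.3801, 1.9397) x1=(0.4117, -0.1037) x2=(0.4688, 0.4384)
step 4: x0=(1.3668, 1.9429) x1=(0.4181, -0.1131) x2=(0.4793, 0.4565)
step 5: x0=(1.3535, 1.9461) x1=(0.4244, -0.1232) x2=(0.4899, 0.4753)
step 6: x0=(1.3402, 1.9493) x1=(0.4308, -0.1334) x2=(0.5005, 0.4942)
step 7: x0=(1.3269, 1.9525) x1=(0.4371, -0.1433) x2=(0.5111, 0.5129)
step 8: x0=(1.3136, 1.9557) x1=(0.4435, -0.1531) x2=(0.5216, 0.5313)
step 9: x0=(1.3003, 1.9589) x1=(0.4499, -0.1625) x2=(0.5321, 0.5495)
step 10: x0=(1.2870, 1.9621) x1=(0.4563, -0.1717) x2=(0.5426, 0.5674)
step 11: x0=(1.2736, 1.9653) x1=(0.4627, -0.1807) x2=(0.5531, 0.5850)
step 12: x0=(1.2603, 1.9685) x1=(0.4692, -0.1895) x2=(0.5635, 0.6025)
step 13: x0=(1.2470, 1.9717) x1=(0.4757, -0.1982) x2=(0.5739, 0.6199)
step 14: x0=(1.2337, 1.9749) x1=(0.4822, -0.2068) x2=(0.5843, 0.6371)
step 15: x0=(1.2204, 1.9781) x1=(0.4887, -0.2153) x2=(0.5947, 0.6542)
step 16: x0=(1.2071, 1.9813) x1=(0.4952, -0.2236) x2=(0.6051, 0.6712)
step 17: x0=(1.1938, 1.9845) x1=(0.5018, -0.2320) x2=(0.6155, 0.6882)
step 18: x0=(1.1804, 1.9876) x1=(0.5083, -0.2402) x2=(0.6258, 0.7051)
step 19: x0=(1.1671, 1.9908) x1=(0.5148, -0.2484) x2=(0.6362, 0.7219)
step 20: x0=(1.1538, 1.9940) x1=(0.5214, -0.2566) x2=(0.6465, 0.7388)
step 0 velocities: v0=(-0.9500, 0.2300) v1=(0.5900, 0.6400) v2=(0.6100, -0.0900)
step 0: KE=1.2946, PE=1.0094, E=2.3039
step 20 velocities: v0=(-0.9522, 0.2255) v1=(0.4680, -0.5822) v2=(0.7397, 1.2000)
step 20: KE=2.3430, PE=-0.0558, E=2.2872

2.2872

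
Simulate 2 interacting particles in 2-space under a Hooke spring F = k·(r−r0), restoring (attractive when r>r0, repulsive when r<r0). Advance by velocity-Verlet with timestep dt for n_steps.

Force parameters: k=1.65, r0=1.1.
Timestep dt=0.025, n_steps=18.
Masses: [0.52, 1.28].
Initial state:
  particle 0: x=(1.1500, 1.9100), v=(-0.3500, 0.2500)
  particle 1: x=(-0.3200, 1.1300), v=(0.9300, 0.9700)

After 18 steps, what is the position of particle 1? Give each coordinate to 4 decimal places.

step 0: x0=(1.1500, 1.9100) x1=(-0.3200, 1.1300)
step 1: x0=(1.1408, 1.9160) x1=(-0.2965, 1.1544)
step 2: x0=(1.1306, 1.9215) x1=(-0.2727, 1.1789)
step 3: x0=(1.1196, 1.9265) x1=(-0.2486, 1.2037)
step 4: x0=(1.1078, 1.9312) x1=(-0.2241, 1.2286)
step 5: x0=(1.0952, 1.9354) x1=(-0.1993, 1.2536)
step 6: x0=(1.0821, 1.9393) x1=(-0.1742, 1.2788)
step 7: x0=(1.0684, 1.9430) x1=(-0.1490, 1.3041)
step 8: x0=(1.0542, 1.9463) x1=(-0.1235, 1.3295)
step 9: x0=(1.0396, 1.9495) x1=(-0.0979, 1.3551)
step 10: x0=(1.0246, 1.9525) x1=(-0.0721, 1.3806)
step 11: x0=(1.0095, 1.9554) x1=(-0.0463, 1.4063)
step 12: x0=(0.9942, 1.9582) x1=(-0.0203, 1.4319)
step 13: x0=(0.9788, 1.9609) x1=(0.0056, 1.4576)
step 14: x0=(0.9634, 1.9636) x1=(0.0316, 1.4833)
step 15: x0=(0.9481, 1.9664) x1=(0.0575, 1.5089)
step 16: x0=(0.9329, 1.9693) x1=(0.0833, 1.5345)
step 17: x0=(0.9181, 1.9723) x1=(0.1090, 1.5601)
step 18: x0=(0.9035, 1.9755) x1=(0.1346, 1.5856)

(0.1346, 1.5856)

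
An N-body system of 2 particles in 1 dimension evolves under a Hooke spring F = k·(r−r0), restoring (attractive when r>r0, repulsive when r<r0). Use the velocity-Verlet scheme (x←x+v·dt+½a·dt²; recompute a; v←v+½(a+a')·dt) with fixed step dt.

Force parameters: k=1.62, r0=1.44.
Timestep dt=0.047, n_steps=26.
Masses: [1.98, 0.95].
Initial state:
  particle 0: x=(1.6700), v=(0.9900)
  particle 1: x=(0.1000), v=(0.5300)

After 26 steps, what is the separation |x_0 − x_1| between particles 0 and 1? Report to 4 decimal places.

1.6630

step 0: x0=(1.6700) x1=(0.1000)
step 1: x0=(1.7164) x1=(0.1252)
step 2: x0=(1.7626) x1=(0.1509)
step 3: x0=(1.8084) x1=(0.1773)
step 4: x0=(1.8539) x1=(0.2043)
step 5: x0=(1.8990) x1=(0.2322)
step 6: x0=(1.9437) x1=(0.2610)
step 7: x0=(1.9879) x1=(0.2906)
step 8: x0=(2.0317) x1=(0.3212)
step 9: x0=(2.0750) x1=(0.3529)
step 10: x0=(2.1178) x1=(0.3856)
step 11: x0=(2.1601) x1=(0.4194)
step 12: x0=(2.2018) x1=(0.4543)
step 13: x0=(2.2430) x1=(0.4904)
step 14: x0=(2.2836) x1=(0.5277)
step 15: x0=(2.3236) x1=(0.5661)
step 16: x0=(2.3630) x1=(0.6058)
step 17: x0=(2.4019) x1=(0.6466)
step 18: x0=(2.4402) x1=(0.6887)
step 19: x0=(2.4780) x1=(0.7319)
step 20: x0=(2.5152) x1=(0.7762)
step 21: x0=(2.5518) x1=(0.8217)
step 22: x0=(2.5880) x1=(0.8683)
step 23: x0=(2.6236) x1=(0.9159)
step 24: x0=(2.6587) x1=(0.9646)
step 25: x0=(2.6934) x1=(1.0142)
step 26: x0=(2.7277) x1=(1.0647)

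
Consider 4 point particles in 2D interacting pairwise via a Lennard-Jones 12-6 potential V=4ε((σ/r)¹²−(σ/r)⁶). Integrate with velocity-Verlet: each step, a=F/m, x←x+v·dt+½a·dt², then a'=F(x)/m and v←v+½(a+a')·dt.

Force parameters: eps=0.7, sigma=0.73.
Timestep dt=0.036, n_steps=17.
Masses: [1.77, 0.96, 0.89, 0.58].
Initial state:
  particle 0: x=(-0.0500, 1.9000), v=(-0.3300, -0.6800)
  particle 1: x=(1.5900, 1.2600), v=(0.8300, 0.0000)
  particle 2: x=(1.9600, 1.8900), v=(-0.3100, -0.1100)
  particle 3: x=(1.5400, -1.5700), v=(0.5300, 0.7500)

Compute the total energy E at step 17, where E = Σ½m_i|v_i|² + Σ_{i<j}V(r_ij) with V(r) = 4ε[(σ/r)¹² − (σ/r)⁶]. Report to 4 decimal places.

1.0606

step 0: x0=(-0.0500, 1.9000) x1=(1.5900, 1.2600) x2=(1.9600, 1.8900) x3=(1.5400, -1.5700)
step 1: x0=(-0.0619, 1.8755) x1=(1.6121, 1.2468) x2=(1.9572, 1.9003) x3=(1.5591, -1.5430)
step 2: x0=(-0.0737, 1.8510) x1=(1.6227, 1.2120) x2=(1.9667, 1.9339) x3=(1.5782, -1.5160)
step 3: x0=(-0.0854, 1.8265) x1=(1.6322, 1.1749) x2=(1.9773, 1.9700) x3=(1.5972, -1.4890)
step 4: x0=(-0.0972, 1.8020) x1=(1.6426, 1.1402) x2=(1.9868, 2.0035) x3=(1.6163, -1.4620)
step 5: x0=(-0.1089, 1.7775) x1=(1.6542, 1.1083) x2=(1.9951, 2.0340) x3=(1.6354, -1.4349)
step 6: x0=(-0.1206, 1.7529) x1=(1.6666, 1.0789) x2=(2.0024, 2.0619) x3=(1.6545, -1.4079)
step 7: x0=(-0.1322, 1.7284) x1=(1.6796, 1.0513) x2=(2.0090, 2.0877) x3=(1.6736, -1.3808)
step 8: x0=(-0.1438, 1.7039) x1=(1.6930, 1.0252) x2=(2.0150, 2.1120) x3=(1.6926, -1.3538)
step 9: x0=(-0.1554, 1.6793) x1=(1.7068, 1.0004) x2=(2.0207, 2.1349) x3=(1.7117, -1.3267)
step 10: x0=(-0.1670, 1.6548) x1=(1.7208, 0.9764) x2=(2.0261, 2.1569) x3=(1.7308, -1.2996)
step 11: x0=(-0.1786, 1.6302) x1=(1.7349, 0.9532) x2=(2.0313, 2.1780) x3=(1.7499, -1.2725)
step 12: x0=(-0.1901, 1.6057) x1=(1.7492, 0.9306) x2=(2.0362, 2.1985) x3=(1.7689, -1.2453)
step 13: x0=(-0.2016, 1.5811) x1=(1.7636, 0.9085) x2=(2.0411, 2.2185) x3=(1.7880, -1.2182)
step 14: x0=(-0.2131, 1.5565) x1=(1.7780, 0.8868) x2=(2.0458, 2.2380) x3=(1.8071, -1.1910)
step 15: x0=(-0.2246, 1.5320) x1=(1.7925, 0.8654) x2=(2.0505, 2.2571) x3=(1.8262, -1.1637)
step 16: x0=(-0.2361, 1.5074) x1=(1.8071, 0.8443) x2=(2.0551, 2.2759) x3=(1.8453, -1.1365)
step 17: x0=(-0.2476, 1.4828) x1=(1.8216, 0.8234) x2=(2.0597, 2.2944) x3=(1.8643, -1.1092)
step 0 velocities: v0=(-0.3300, -0.6800) v1=(0.8300, 0.0000) v2=(-0.3100, -0.1100) v3=(0.5300, 0.7500)
step 0: KE=1.1290, PE=-0.0358, E=1.0932
step 17 velocities: v0=(-0.3184, -0.6825) v1=(0.4047, -0.5780) v2=(0.1258, 0.5121) v3=(0.5298, 0.7597)
step 17: KE=1.1134, PE=-0.0528, E=1.0606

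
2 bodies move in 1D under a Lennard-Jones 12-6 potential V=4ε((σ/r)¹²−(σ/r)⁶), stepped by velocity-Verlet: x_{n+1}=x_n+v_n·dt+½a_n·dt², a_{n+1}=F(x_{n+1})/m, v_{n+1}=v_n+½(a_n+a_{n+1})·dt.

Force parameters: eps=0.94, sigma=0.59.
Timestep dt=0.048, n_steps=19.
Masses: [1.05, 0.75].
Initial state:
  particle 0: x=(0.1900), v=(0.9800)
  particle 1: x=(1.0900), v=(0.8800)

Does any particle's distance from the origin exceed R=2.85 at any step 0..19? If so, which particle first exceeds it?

step 0: x0=(0.1900) x1=(1.0900)
step 1: x0=(0.2389) x1=(1.1297)
step 2: x0=(0.2917) x1=(1.1639)
step 3: x0=(0.3488) x1=(1.1919)
step 4: x0=(0.4113) x1=(1.2126)
step 5: x0=(0.4804) x1=(1.2239)
step 6: x0=(0.5579) x1=(1.2235)
step 7: x0=(0.6365) x1=(1.2216)
step 8: x0=(0.6172) x1=(1.3567)
step 9: x0=(0.6063) x1=(1.4801)
step 10: x0=(0.5997) x1=(1.5973)
step 11: x0=(0.5951) x1=(1.7119)
step 12: x0=(0.5914) x1=(1.8251)
step 13: x0=(0.5882) x1=(1.9377)
step 14: x0=(0.5853) x1=(2.0500)
step 15: x0=(0.5824) x1=(2.1620)
step 16: x0=(0.5797) x1=(2.2740)
step 17: x0=(0.5770) x1=(2.3858)
step 18: x0=(0.5744) x1=(2.4976)
step 19: x0=(0.5717) x1=(2.6094)

no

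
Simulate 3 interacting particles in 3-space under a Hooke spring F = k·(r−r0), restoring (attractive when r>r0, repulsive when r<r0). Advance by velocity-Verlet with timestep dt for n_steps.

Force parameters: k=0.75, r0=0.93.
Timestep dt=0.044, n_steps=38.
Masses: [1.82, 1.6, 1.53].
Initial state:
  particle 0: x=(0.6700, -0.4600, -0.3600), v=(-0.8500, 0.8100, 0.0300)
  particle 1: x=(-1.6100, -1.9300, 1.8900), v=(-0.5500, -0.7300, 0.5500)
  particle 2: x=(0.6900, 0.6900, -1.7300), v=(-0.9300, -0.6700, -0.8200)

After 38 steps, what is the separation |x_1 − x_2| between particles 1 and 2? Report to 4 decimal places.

1.2555

step 0: x0=(0.6700, -0.4600, -0.3600) x1=(-1.6100, -1.9300, 1.8900) x2=(0.6900, 0.6900, -1.7300)
step 1: x0=(0.6319, -0.4246, -0.3583) x1=(-1.6326, -1.9607, 1.9121) x2=(0.6482, 0.6592, -1.7644)
step 2: x0=(0.5925, -0.3896, -0.3558) x1=(-1.6520, -1.9884, 1.9300) x2=(0.6046, 0.6260, -1.7953)
step 3: x0=(0.5518, -0.3553, -0.3524) x1=(-1.6682, -2.0130, 1.9435) x2=(0.5593, 0.5902, -1.8226)
step 4: x0=(0.5098, -0.3215, -0.3483) x1=(-1.6812, -2.0347, 1.9528) x2=(0.5122, 0.5520, -1.8464)
step 5: x0=(0.4665, -0.2885, -0.3433) x1=(-1.6912, -2.0532, 1.9576) x2=(0.4634, 0.5114, -1.8666)
step 6: x0=(0.4219, -0.2562, -0.3376) x1=(-1.6981, -2.0687, 1.9581) x2=(0.4130, 0.4685, -1.8831)
step 7: x0=(0.3760, -0.2247, -0.3310) x1=(-1.7020, -2.0811, 1.9542) x2=(0.3609, 0.4233, -1.8960)
step 8: x0=(0.3289, -0.1940, -0.3237) x1=(-1.7030, -2.0903, 1.9459) x2=(0.3072, 0.3759, -1.9052)
step 9: x0=(0.2806, -0.1643, -0.3156) x1=(-1.7011, -2.0965, 1.9332) x2=(0.2520, 0.3263, -1.9108)
step 10: x0=(0.2311, -0.1356, -0.3067) x1=(-1.6965, -2.0996, 1.9162) x2=(0.1953, 0.2747, -1.9128)
step 11: x0=(0.1805, -0.1079, -0.2971) x1=(-1.6891, -2.0996, 1.8949) x2=(0.1372, 0.2211, -1.9112)
step 12: x0=(0.1288, -0.0812, -0.2867) x1=(-1.6792, -2.0966, 1.8693) x2=(0.0776, 0.1655, -1.9060)
step 13: x0=(0.0759, -0.0556, -0.2757) x1=(-1.6669, -2.0906, 1.8396) x2=(0.0168, 0.1081, -1.8972)
step 14: x0=(0.0221, -0.0311, -0.2640) x1=(-1.6521, -2.0817, 1.8057) x2=(-0.0453, 0.0490, -1.8849)
step 15: x0=(-0.0327, -0.0078, -0.2516) x1=(-1.6351, -2.0699, 1.7678) x2=(-0.1086, -0.0117, -1.8692)
step 16: x0=(-0.0885, 0.0143, -0.2386) x1=(-1.6159, -2.0552, 1.7260) x2=(-0.1730, -0.0740, -1.8501)
step 17: x0=(-0.1452, 0.0352, -0.2251) x1=(-1.5948, -2.0379, 1.6804) x2=(-0.2384, -0.1377, -1.8277)
step 18: x0=(-0.2027, 0.0549, -0.2110) x1=(-1.5717, -2.0178, 1.6310) x2=(-0.3048, -0.2028, -1.8021)
step 19: x0=(-0.2610, 0.0733, -0.1965) x1=(-1.5469, -1.9952, 1.5781) x2=(-0.3721, -0.2691, -1.7733)
step 20: x0=(-0.3201, 0.0905, -0.1814) x1=(-1.5204, -1.9700, 1.5218) x2=(-0.4402, -0.3365, -1.7414)
step 21: x0=(-0.3799, 0.1065, -0.1660) x1=(-1.4925, -1.9425, 1.4622) x2=(-0.5090, -0.4049, -1.7066)
step 22: x0=(-0.4403, 0.1211, -0.1503) x1=(-1.4633, -1.9127, 1.3994) x2=(-0.5785, -0.4742, -1.6688)
step 23: x0=(-0.5013, 0.1345, -0.1342) x1=(-1.4328, -1.8806, 1.3336) x2=(-0.6485, -0.5443, -1.6284)
step 24: x0=(-0.5628, 0.1466, -0.1180) x1=(-1.4012, -1.8466, 1.2651) x2=(-0.7190, -0.6150, -1.5852)
step 25: x0=(-0.6248, 0.1574, -0.1015) x1=(-1.3688, -1.8106, 1.1939) x2=(-0.7899, -0.6861, -1.5396)
step 26: x0=(-0.6872, 0.1669, -0.0849) x1=(-1.3355, -1.7727, 1.1202) x2=(-0.8611, -0.7577, -1.4916)
step 27: x0=(-0.7500, 0.1751, -0.0682) x1=(-1.3017, -1.7332, 1.0443) x2=(-0.9326, -0.8295, -1.4412)
step 28: x0=(-0.8132, 0.1821, -0.0515) x1=(-1.2673, -1.6921, 0.9664) x2=(-1.0042, -0.9015, -1.3888)
step 29: x0=(-0.8766, 0.1879, -0.0348) x1=(-1.2325, -1.6496, 0.8865) x2=(-1.0758, -0.9734, -1.3344)
step 30: x0=(-0.9403, 0.1923, -0.0182) x1=(-1.1974, -1.6058, 0.8050) x2=(-1.1475, -1.0453, -1.2781)
step 31: x0=(-1.0041, 0.1956, -0.0017) x1=(-1.1622, -1.5608, 0.7220) x2=(-1.2191, -1.1168, -1.2201)
step 32: x0=(-1.0681, 0.1976, 0.0146) x1=(-1.1269, -1.5148, 0.6378) x2=(-1.2905, -1.1880, -1.1606)
step 33: x0=(-1.1322, 0.1984, 0.0307) x1=(-1.0917, -1.4679, 0.5524) x2=(-1.3618, -1.2587, -1.0997)
step 34: x0=(-1.1964, 0.1980, 0.0465) x1=(-1.0567, -1.4202, 0.4662) x2=(-1.4329, -1.3287, -1.0375)
step 35: x0=(-1.2606, 0.1964, 0.0621) x1=(-1.0218, -1.3718, 0.3792) x2=(-1.5037, -1.3981, -0.9743)
step 36: x0=(-1.3248, 0.1936, 0.0773) x1=(-0.9871, -1.3229, 0.2917) x2=(-1.5742, -1.4667, -0.9101)
step 37: x0=(-1.3890, 0.1897, 0.0922) x1=(-0.9528, -1.2734, 0.2038) x2=(-1.6444, -1.5344, -0.8450)
step 38: x0=(-1.4533, 0.1845, 0.1067) x1=(-0.9188, -1.2234, 0.1156) x2=(-1.7144, -1.6012, -0.7792)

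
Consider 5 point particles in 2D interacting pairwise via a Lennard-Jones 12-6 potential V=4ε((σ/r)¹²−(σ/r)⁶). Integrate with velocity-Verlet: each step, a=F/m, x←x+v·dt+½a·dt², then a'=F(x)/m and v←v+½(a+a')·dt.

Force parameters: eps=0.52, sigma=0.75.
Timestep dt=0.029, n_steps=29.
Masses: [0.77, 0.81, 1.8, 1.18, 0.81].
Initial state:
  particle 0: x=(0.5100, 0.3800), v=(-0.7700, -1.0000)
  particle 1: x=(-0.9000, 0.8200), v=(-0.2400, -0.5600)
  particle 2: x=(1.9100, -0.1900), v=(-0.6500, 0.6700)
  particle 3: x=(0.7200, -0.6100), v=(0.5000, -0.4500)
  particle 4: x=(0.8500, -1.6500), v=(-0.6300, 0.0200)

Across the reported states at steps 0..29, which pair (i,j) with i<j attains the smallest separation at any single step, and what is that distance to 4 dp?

step 0: x0=(0.5100, 0.3800) x1=(-0.9000, 0.8200) x2=(1.9100, -0.1900) x3=(0.7200, -0.6100) x4=(0.8500, -1.6500)
step 1: x0=(0.4878, 0.3503) x1=(-0.9069, 0.8037) x2=(1.8910, -0.1706) x3=(0.7346, -0.6229) x4=(0.8317, -1.6488)
step 2: x0=(0.4660, 0.3190) x1=(-0.9136, 0.7874) x2=(1.8718, -0.1513) x3=(0.7493, -0.6357) x4=(0.8132, -1.6462)
step 3: x0=(0.4446, 0.2862) x1=(-0.9202, 0.7710) x2=(1.8523, -0.1320) x3=(0.7641, -0.6483) x4=(0.7947, -1.6422)
step 4: x0=(0.4237, 0.2519) x1=(-0.9266, 0.7546) x2=(1.8325, -0.1129) x3=(0.7789, -0.6607) x4=(0.7762, -1.6366)
step 5: x0=(0.4035, 0.2160) x1=(-0.9328, 0.7381) x2=(1.8124, -0.0938) x3=(0.7937, -0.6730) x4=(0.7576, -1.6294)
step 6: x0=(0.3839, 0.1785) x1=(-0.9389, 0.7215) x2=(1.7919, -0.0749) x3=(0.8083, -0.6853) x4=(0.7392, -1.6204)
step 7: x0=(0.3651, 0.1395) x1=(-0.9448, 0.7048) x2=(1.7711, -0.0562) x3=(0.8228, -0.6974) x4=(0.7208, -1.6097)
step 8: x0=(0.3472, 0.0989) x1=(-0.9505, 0.6881) x2=(1.7499, -0.0376) x3=(0.8370, -0.7094) x4=(0.7027, -1.5972)
step 9: x0=(0.3303, 0.0568) x1=(-0.9560, 0.6713) x2=(1.7283, -0.0193) x3=(0.8509, -0.7211) x4=(0.6848, -1.5831)
step 10: x0=(0.3145, 0.0132) x1=(-0.9614, 0.6544) x2=(1.7063, -0.0012) x3=(0.8644, -0.7323) x4=(0.6672, -1.5676)
step 11: x0=(0.2998, -0.0319) x1=(-0.9666, 0.6374) x2=(1.6840, 0.0166) x3=(0.8776, -0.7427) x4=(0.6497, -1.5513)
step 12: x0=(0.2863, -0.0784) x1=(-0.9716, 0.6203) x2=(1.6612, 0.0341) x3=(0.8905, -0.7517) x4=(0.6322, -1.5350)
step 13: x0=(0.2740, -0.1261) x1=(-0.9765, 0.6031) x2=(1.6380, 0.0513) x3=(0.9033, -0.7586) x4=(0.6143, -1.5197)
step 14: x0=(0.2631, -0.1751) x1=(-0.9812, 0.5859) x2=(1.6144, 0.0682) x3=(0.9164, -0.7629) x4=(0.5956, -1.5061)
step 15: x0=(0.2533, -0.2250) x1=(-0.9857, 0.5685) x2=(1.5904, 0.0847) x3=(0.9300, -0.7644) x4=(0.5758, -1.4948)
step 16: x0=(0.2445, -0.2758) x1=(-0.9902, 0.5511) x2=(1.5660, 0.1007) x3=(0.9442, -0.7633) x4=(0.5549, -1.4853)
step 17: x0=(0.2364, -0.3272) x1=(-0.9945, 0.5336) x2=(1.5411, 0.1163) x3=(0.9591, -0.7606) x4=(0.5331, -1.4767)
step 18: x0=(0.2286, -0.3791) x1=(-0.9986, 0.5160) x2=(1.5159, 0.1315) x3=(0.9746, -0.7568) x4=(0.5110, -1.4680)
step 19: x0=(0.2208, -0.4316) x1=(-1.0027, 0.4983) x2=(1.4903, 0.1461) x3=(0.9906, -0.7525) x4=(0.4888, -1.4581)
step 20: x0=(0.2130, -0.4848) x1=(-1.0067, 0.4805) x2=(1.4643, 0.1601) x3=(1.0070, -0.7482) x4=(0.4669, -1.4463)
step 21: x0=(0.2054, -0.5393) x1=(-1.0106, 0.4627) x2=(1.4379, 0.1735) x3=(1.0234, -0.7438) x4=(0.4455, -1.4320)
step 22: x0=(0.1984, -0.5954) x1=(-1.0144, 0.4448) x2=(1.4112, 0.1863) x3=(1.0395, -0.7393) x4=(0.4247, -1.4147)
step 23: x0=(0.1922, -0.6519) x1=(-1.0181, 0.4269) x2=(1.3841, 0.1983) x3=(1.0548, -0.7346) x4=(0.4049, -1.3958)
step 24: x0=(0.1845, -0.6990) x1=(-1.0218, 0.4089) x2=(1.3568, 0.2097) x3=(1.0690, -0.7298) x4=(0.3889, -1.3844)
step 25: x0=(0.1662, -0.7058) x1=(-1.0254, 0.3908) x2=(1.3292, 0.2204) x3=(1.0816, -0.7246) x4=(0.3855, -1.4101)
step 26: x0=(0.1425, -0.6888) x1=(-1.0289, 0.3727) x2=(1.3013, 0.2303) x3=(1.0926, -0.7192) x4=(0.3902, -1.4571)
step 27: x0=(0.1197, -0.6689) x1=(-1.0323, 0.3545) x2=(1.2733, 0.2394) x3=(1.1020, -0.7133) x4=(0.3968, -1.5059)
step 28: x0=(0.0990, -0.6501) x1=(-1.0357, 0.3362) x2=(1.2450, 0.2478) x3=(1.1100, -0.7068) x4=(0.4038, -1.5525)
step 29: x0=(0.0804, -0.6329) x1=(-1.0389, 0.3178) x2=(1.2166, 0.2554) x3=(1.1168, -0.6997) x4=(0.4108, -1.5967)

pair (0,4), distance 0.7152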